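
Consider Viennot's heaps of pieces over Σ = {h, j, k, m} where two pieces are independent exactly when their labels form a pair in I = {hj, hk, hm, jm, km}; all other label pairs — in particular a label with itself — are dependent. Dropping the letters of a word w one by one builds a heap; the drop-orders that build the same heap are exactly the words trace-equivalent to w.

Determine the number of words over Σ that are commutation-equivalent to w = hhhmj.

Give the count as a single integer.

20

#0=h has no predecessor
#1=h depends on [0:h]
#2=h depends on [1:h]
#3=m has no predecessor
#4=j has no predecessor
sources: [0:h, 3:m, 4:j]
N(rest) = Σ N(rest − s) over sources s of rest; N(one piece) = 1:
  size 1 → [2]=1  [3]=1  [4]=1
  size 2 → [1,2]=1  [2,3]=2  [2,4]=2  [3,4]=2
  size 3 → [0,1,2]=1  [1,2,3]=3  [1,2,4]=3  [2,3,4]=6
  first=0(h) contributes 12
  first=3(m) contributes 4
  first=4(j) contributes 4
|[w]| = 20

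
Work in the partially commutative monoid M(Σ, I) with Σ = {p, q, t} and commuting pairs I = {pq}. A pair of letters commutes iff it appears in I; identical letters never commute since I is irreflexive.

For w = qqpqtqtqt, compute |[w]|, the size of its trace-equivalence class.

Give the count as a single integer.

4

drop 0:q onto floor
drop 1:q onto {0:q}
drop 2:p onto floor
drop 3:q onto {1:q}
drop 4:t onto {2:p, 3:q}
drop 5:q onto {4:t}
drop 6:t onto {5:q}
drop 7:q onto {6:t}
drop 8:t onto {7:q}
ground layer = {0:q, 2:p}
drop-orders for the pieces not yet dropped (sum over which currently-grounded one goes next):
  1 to go: {8} 1
  2 to go: {7,8} 1
  3 to go: {6,7,8} 1
  4 to go: {5,6,7,8} 1
  5 to go: {4,5,6,7,8} 1
  6 to go: {2,4,5,6,7,8} 1  {3,4,5,6,7,8} 1
  7 to go: {1,3,4,5,6,7,8} 1  {2,3,4,5,6,7,8} 2
  if 0:q drops first: 3 orders
  if 2:p drops first: 1 orders
heap linearizations: 4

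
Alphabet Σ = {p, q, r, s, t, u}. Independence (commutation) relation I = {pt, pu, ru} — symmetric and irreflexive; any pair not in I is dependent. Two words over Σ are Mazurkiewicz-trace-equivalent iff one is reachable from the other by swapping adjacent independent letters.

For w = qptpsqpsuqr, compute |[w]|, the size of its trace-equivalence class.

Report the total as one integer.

0(q) covers ∅
1(p) covers 0:q
2(t) covers 0:q
3(p) covers 1:p
4(s) covers 2:t, 3:p
5(q) covers 4:s
6(p) covers 5:q
7(s) covers 6:p
8(u) covers 7:s
9(q) covers 8:u
10(r) covers 9:q
floor of heap: 0:q
completions by unplaced set U, small U first (add the entries for U minus each lowest piece of U):
  |U|=1: {10}:1
  |U|=2: {9,10}:1
  |U|=3: {8,9,10}:1
  |U|=4: {7,8,9,10}:1
  |U|=5: {6,7,8,9,10}:1
  |U|=6: {5,6,7,8,9,10}:1
  |U|=7: {4,5,6,7,8,9,10}:1
  |U|=8: {2,4,5,6,7,8,9,10}:1  {3,4,5,6,7,8,9,10}:1
  |U|=9: {1,3,4,5,6,7,8,9,10}:1  {2,3,4,5,6,7,8,9,10}:2
  start at 0(q): 3

3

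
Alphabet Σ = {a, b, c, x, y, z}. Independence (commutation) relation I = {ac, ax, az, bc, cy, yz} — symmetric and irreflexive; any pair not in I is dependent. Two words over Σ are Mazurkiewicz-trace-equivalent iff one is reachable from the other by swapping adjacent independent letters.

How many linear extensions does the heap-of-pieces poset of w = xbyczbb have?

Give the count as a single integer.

5

0(x) covers ∅
1(b) covers 0:x
2(y) covers 1:b
3(c) covers 0:x
4(z) covers 1:b, 3:c
5(b) covers 2:y, 4:z
6(b) covers 5:b
floor of heap: 0:x
completions by unplaced set U, small U first (add the entries for U minus each lowest piece of U):
  |U|=1: {6}:1
  |U|=2: {5,6}:1
  |U|=3: {2,5,6}:1  {4,5,6}:1
  |U|=4: {2,4,5,6}:2  {3,4,5,6}:1
  |U|=5: {1,2,4,5,6}:2  {2,3,4,5,6}:3
  start at 0(x): 5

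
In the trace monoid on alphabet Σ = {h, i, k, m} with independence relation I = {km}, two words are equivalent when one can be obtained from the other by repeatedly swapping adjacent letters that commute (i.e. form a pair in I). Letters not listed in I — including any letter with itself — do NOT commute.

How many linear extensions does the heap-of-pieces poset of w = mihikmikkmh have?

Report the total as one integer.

0(m) covers ∅
1(i) covers 0:m
2(h) covers 1:i
3(i) covers 2:h
4(k) covers 3:i
5(m) covers 3:i
6(i) covers 4:k, 5:m
7(k) covers 6:i
8(k) covers 7:k
9(m) covers 6:i
10(h) covers 8:k, 9:m
floor of heap: 0:m
completions by unplaced set U, small U first (add the entries for U minus each lowest piece of U):
  |U|=1: {10}:1
  |U|=2: {8,10}:1  {9,10}:1
  |U|=3: {7,8,10}:1  {8,9,10}:2
  |U|=4: {7,8,9,10}:3
  |U|=5: {6,7,8,9,10}:3
  |U|=6: {4,6,7,8,9,10}:3  {5,6,7,8,9,10}:3
  |U|=7: {4,5,6,7,8,9,10}:6
  |U|=8: {3,4,5,6,7,8,9,10}:6
  |U|=9: {2,3,4,5,6,7,8,9,10}:6
  start at 0(m): 6

6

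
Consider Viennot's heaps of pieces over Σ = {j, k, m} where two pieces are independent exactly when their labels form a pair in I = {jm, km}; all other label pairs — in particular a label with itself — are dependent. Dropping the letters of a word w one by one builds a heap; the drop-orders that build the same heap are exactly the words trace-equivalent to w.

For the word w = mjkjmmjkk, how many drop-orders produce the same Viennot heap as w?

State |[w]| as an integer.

0(m) covers ∅
1(j) covers ∅
2(k) covers 1:j
3(j) covers 2:k
4(m) covers 0:m
5(m) covers 4:m
6(j) covers 3:j
7(k) covers 6:j
8(k) covers 7:k
floor of heap: 0:m, 1:j
completions by unplaced set U, small U first (add the entries for U minus each lowest piece of U):
  |U|=1: {5}:1  {8}:1
  |U|=2: {4,5}:1  {5,8}:2  {7,8}:1
  |U|=3: {0,4,5}:1  {4,5,8}:3  {5,7,8}:3  {6,7,8}:1
  |U|=4: {0,4,5,8}:4  {3,6,7,8}:1  {4,5,7,8}:6  {5,6,7,8}:4
  |U|=5: {0,4,5,7,8}:10  {2,3,6,7,8}:1  {3,5,6,7,8}:5  {4,5,6,7,8}:10
  |U|=6: {0,4,5,6,7,8}:20  {1,2,3,6,7,8}:1  {2,3,5,6,7,8}:6  {3,4,5,6,7,8}:15
  |U|=7: {0,3,4,5,6,7,8}:35  {1,2,3,5,6,7,8}:7  {2,3,4,5,6,7,8}:21
  start at 0(m): 28
  start at 1(j): 56
sum over floor = 84

84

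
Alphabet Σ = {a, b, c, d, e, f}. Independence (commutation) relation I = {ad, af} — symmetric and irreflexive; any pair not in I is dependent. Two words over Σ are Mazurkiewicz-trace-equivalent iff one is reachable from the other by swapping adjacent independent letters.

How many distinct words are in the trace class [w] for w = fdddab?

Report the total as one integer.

#0=f has no predecessor
#1=d depends on [0:f]
#2=d depends on [1:d]
#3=d depends on [2:d]
#4=a has no predecessor
#5=b depends on [3:d, 4:a]
sources: [0:f, 4:a]
N(rest) = Σ N(rest − s) over sources s of rest; N(one piece) = 1:
  size 1 → [5]=1
  size 2 → [3,5]=1  [4,5]=1
  size 3 → [2,3,5]=1  [3,4,5]=2
  size 4 → [1,2,3,5]=1  [2,3,4,5]=3
  first=0(f) contributes 4
  first=4(a) contributes 1
|[w]| = 5

5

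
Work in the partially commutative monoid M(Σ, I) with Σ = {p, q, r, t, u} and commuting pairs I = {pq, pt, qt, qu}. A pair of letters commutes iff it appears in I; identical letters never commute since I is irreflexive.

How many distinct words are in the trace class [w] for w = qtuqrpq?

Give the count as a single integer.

12

#0=q has no predecessor
#1=t has no predecessor
#2=u depends on [1:t]
#3=q depends on [0:q]
#4=r depends on [2:u, 3:q]
#5=p depends on [4:r]
#6=q depends on [4:r]
sources: [0:q, 1:t]
N(rest) = Σ N(rest − s) over sources s of rest; N(one piece) = 1:
  size 1 → [5]=1  [6]=1
  size 2 → [5,6]=2
  size 3 → [4,5,6]=2
  size 4 → [2,4,5,6]=2  [3,4,5,6]=2
  size 5 → [0,3,4,5,6]=2  [1,2,4,5,6]=2  [2,3,4,5,6]=4
  first=0(q) contributes 6
  first=1(t) contributes 6
|[w]| = 12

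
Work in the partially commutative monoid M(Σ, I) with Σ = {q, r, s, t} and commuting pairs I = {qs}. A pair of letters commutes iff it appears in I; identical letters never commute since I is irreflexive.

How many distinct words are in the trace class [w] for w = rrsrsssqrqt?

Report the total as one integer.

4

drop 0:r onto floor
drop 1:r onto {0:r}
drop 2:s onto {1:r}
drop 3:r onto {2:s}
drop 4:s onto {3:r}
drop 5:s onto {4:s}
drop 6:s onto {5:s}
drop 7:q onto {3:r}
drop 8:r onto {6:s, 7:q}
drop 9:q onto {8:r}
drop 10:t onto {9:q}
ground layer = {0:r}
drop-orders for the pieces not yet dropped (sum over which currently-grounded one goes next):
  1 to go: {10} 1
  2 to go: {9,10} 1
  3 to go: {8,9,10} 1
  4 to go: {6,8,9,10} 1  {7,8,9,10} 1
  5 to go: {5,6,8,9,10} 1  {6,7,8,9,10} 2
  6 to go: {4,5,6,8,9,10} 1  {5,6,7,8,9,10} 3
  7 to go: {4,5,6,7,8,9,10} 4
  8 to go: {3,4,5,6,7,8,9,10} 4
  9 to go: {2,3,4,5,6,7,8,9,10} 4
  if 0:r drops first: 4 orders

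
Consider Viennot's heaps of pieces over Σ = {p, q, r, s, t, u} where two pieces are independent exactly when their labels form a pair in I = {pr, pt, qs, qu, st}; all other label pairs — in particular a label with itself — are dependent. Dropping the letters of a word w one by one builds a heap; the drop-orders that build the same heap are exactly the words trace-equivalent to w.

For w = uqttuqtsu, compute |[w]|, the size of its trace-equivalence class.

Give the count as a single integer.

10

piece 0:u — minimal
piece 1:q — minimal
piece 2:t rests on {0:u, 1:q}
piece 3:t rests on {2:t}
piece 4:u rests on {3:t}
piece 5:q rests on {3:t}
piece 6:t rests on {4:u, 5:q}
piece 7:s rests on {4:u}
piece 8:u rests on {6:t, 7:s}
minimal pieces: {0:u, 1:q}
ways to finish when only these pieces remain (= sum over removing one remaining piece with nothing left below it):
  1 left: {8}→1
  2 left: {6,8}→1  {7,8}→1
  3 left: {5,6,8}→1  {6,7,8}→2
  4 left: {4,6,7,8}→2  {5,6,7,8}→3
  5 left: {4,5,6,7,8}→5
  6 left: {3,4,5,6,7,8}→5
  7 left: {2,3,4,5,6,7,8}→5
  placing 0:u first → 5 extensions
  placing 1:q first → 5 extensions
total linear extensions = 10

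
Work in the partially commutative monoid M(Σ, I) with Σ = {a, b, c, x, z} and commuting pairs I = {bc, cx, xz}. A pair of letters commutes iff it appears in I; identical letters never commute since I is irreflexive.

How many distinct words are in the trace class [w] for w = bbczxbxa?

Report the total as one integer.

7

#0=b has no predecessor
#1=b depends on [0:b]
#2=c has no predecessor
#3=z depends on [1:b, 2:c]
#4=x depends on [1:b]
#5=b depends on [3:z, 4:x]
#6=x depends on [5:b]
#7=a depends on [6:x]
sources: [0:b, 2:c]
N(rest) = Σ N(rest − s) over sources s of rest; N(one piece) = 1:
  size 1 → [7]=1
  size 2 → [6,7]=1
  size 3 → [5,6,7]=1
  size 4 → [3,5,6,7]=1  [4,5,6,7]=1
  size 5 → [2,3,5,6,7]=1  [3,4,5,6,7]=2
  size 6 → [1,3,4,5,6,7]=2  [2,3,4,5,6,7]=3
  first=0(b) contributes 5
  first=2(c) contributes 2
|[w]| = 7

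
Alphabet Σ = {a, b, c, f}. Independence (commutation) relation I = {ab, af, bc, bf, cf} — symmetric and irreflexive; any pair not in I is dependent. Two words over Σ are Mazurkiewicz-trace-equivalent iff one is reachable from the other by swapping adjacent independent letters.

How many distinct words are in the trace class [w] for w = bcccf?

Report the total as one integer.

piece 0:b — minimal
piece 1:c — minimal
piece 2:c rests on {1:c}
piece 3:c rests on {2:c}
piece 4:f — minimal
minimal pieces: {0:b, 1:c, 4:f}
ways to finish when only these pieces remain (= sum over removing one remaining piece with nothing left below it):
  1 left: {0}→1  {3}→1  {4}→1
  2 left: {0,3}→2  {0,4}→2  {2,3}→1  {3,4}→2
  3 left: {0,2,3}→3  {0,3,4}→6  {1,2,3}→1  {2,3,4}→3
  placing 0:b first → 4 extensions
  placing 1:c first → 12 extensions
  placing 4:f first → 4 extensions
total linear extensions = 20

20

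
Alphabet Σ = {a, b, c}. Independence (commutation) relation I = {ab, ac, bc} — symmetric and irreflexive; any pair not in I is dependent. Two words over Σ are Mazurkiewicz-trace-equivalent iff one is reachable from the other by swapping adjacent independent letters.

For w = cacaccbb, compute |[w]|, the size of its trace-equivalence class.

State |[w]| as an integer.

0(c) covers ∅
1(a) covers ∅
2(c) covers 0:c
3(a) covers 1:a
4(c) covers 2:c
5(c) covers 4:c
6(b) covers ∅
7(b) covers 6:b
floor of heap: 0:c, 1:a, 6:b
completions by unplaced set U, small U first (add the entries for U minus each lowest piece of U):
  |U|=1: {3}:1  {5}:1  {7}:1
  |U|=2: {1,3}:1  {3,5}:2  {3,7}:2  {4,5}:1  {5,7}:2  {6,7}:1
  |U|=3: {1,3,5}:3  {1,3,7}:3  {2,4,5}:1  {3,4,5}:3  {3,5,7}:6  {3,6,7}:3  {4,5,7}:3  {5,6,7}:3
  |U|=4: {0,2,4,5}:1  {1,3,4,5}:6  {1,3,5,7}:12  {1,3,6,7}:6  {2,3,4,5}:4  {2,4,5,7}:4  {3,4,5,7}:12  {3,5,6,7}:12  {4,5,6,7}:6
  |U|=5: {0,2,3,4,5}:5  {0,2,4,5,7}:5  {1,2,3,4,5}:10  {1,3,4,5,7}:30  {1,3,5,6,7}:30  {2,3,4,5,7}:20  {2,4,5,6,7}:10  {3,4,5,6,7}:30
  |U|=6: {0,1,2,3,4,5}:15  {0,2,3,4,5,7}:30  {0,2,4,5,6,7}:15  {1,2,3,4,5,7}:60  {1,3,4,5,6,7}:90  {2,3,4,5,6,7}:60
  start at 0(c): 210
  start at 1(a): 105
  start at 6(b): 105
sum over floor = 420

420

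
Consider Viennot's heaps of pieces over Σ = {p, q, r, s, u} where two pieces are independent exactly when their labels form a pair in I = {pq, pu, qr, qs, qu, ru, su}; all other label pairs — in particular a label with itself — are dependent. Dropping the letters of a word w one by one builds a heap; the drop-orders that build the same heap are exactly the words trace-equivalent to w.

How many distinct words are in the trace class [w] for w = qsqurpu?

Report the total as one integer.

210

0(q) covers ∅
1(s) covers ∅
2(q) covers 0:q
3(u) covers ∅
4(r) covers 1:s
5(p) covers 4:r
6(u) covers 3:u
floor of heap: 0:q, 1:s, 3:u
completions by unplaced set U, small U first (add the entries for U minus each lowest piece of U):
  |U|=1: {2}:1  {5}:1  {6}:1
  |U|=2: {0,2}:1  {2,5}:2  {2,6}:2  {3,6}:1  {4,5}:1  {5,6}:2
  |U|=3: {0,2,5}:3  {0,2,6}:3  {1,4,5}:1  {2,3,6}:3  {2,4,5}:3  {2,5,6}:6  {3,5,6}:3  {4,5,6}:3
  |U|=4: {0,2,3,6}:6  {0,2,4,5}:6  {0,2,5,6}:12  {1,2,4,5}:4  {1,4,5,6}:4  {2,3,5,6}:12  {2,4,5,6}:12  {3,4,5,6}:6
  |U|=5: {0,1,2,4,5}:10  {0,2,3,5,6}:30  {0,2,4,5,6}:30  {1,2,4,5,6}:20  {1,3,4,5,6}:10  {2,3,4,5,6}:30
  start at 0(q): 60
  start at 1(s): 90
  start at 3(u): 60
sum over floor = 210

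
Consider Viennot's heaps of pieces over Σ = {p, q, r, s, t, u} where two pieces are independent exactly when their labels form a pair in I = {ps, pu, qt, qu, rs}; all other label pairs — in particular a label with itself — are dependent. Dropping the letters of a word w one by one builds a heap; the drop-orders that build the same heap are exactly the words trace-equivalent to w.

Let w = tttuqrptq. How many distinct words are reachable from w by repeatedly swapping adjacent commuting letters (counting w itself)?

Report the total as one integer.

10

0(t) covers ∅
1(t) covers 0:t
2(t) covers 1:t
3(u) covers 2:t
4(q) covers ∅
5(r) covers 3:u, 4:q
6(p) covers 5:r
7(t) covers 6:p
8(q) covers 6:p
floor of heap: 0:t, 4:q
completions by unplaced set U, small U first (add the entries for U minus each lowest piece of U):
  |U|=1: {7}:1  {8}:1
  |U|=2: {7,8}:2
  |U|=3: {6,7,8}:2
  |U|=4: {5,6,7,8}:2
  |U|=5: {3,5,6,7,8}:2  {4,5,6,7,8}:2
  |U|=6: {2,3,5,6,7,8}:2  {3,4,5,6,7,8}:4
  |U|=7: {1,2,3,5,6,7,8}:2  {2,3,4,5,6,7,8}:6
  start at 0(t): 8
  start at 4(q): 2
sum over floor = 10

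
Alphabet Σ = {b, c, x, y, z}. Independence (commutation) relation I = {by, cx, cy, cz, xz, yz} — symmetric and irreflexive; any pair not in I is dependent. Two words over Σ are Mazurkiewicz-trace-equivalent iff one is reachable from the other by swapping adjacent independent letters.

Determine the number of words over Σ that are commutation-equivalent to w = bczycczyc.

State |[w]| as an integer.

drop 0:b onto floor
drop 1:c onto {0:b}
drop 2:z onto {0:b}
drop 3:y onto floor
drop 4:c onto {1:c}
drop 5:c onto {4:c}
drop 6:z onto {2:z}
drop 7:y onto {3:y}
drop 8:c onto {5:c}
ground layer = {0:b, 3:y}
drop-orders for the pieces not yet dropped (sum over which currently-grounded one goes next):
  1 to go: {6} 1  {7} 1  {8} 1
  2 to go: {2,6} 1  {3,7} 1  {5,8} 1  {6,7} 2  {6,8} 2  {7,8} 2
  3 to go: {2,6,7} 3  {2,6,8} 3  {3,6,7} 3  {3,7,8} 3  {4,5,8} 1  {5,6,8} 3  {5,7,8} 3  {6,7,8} 6
  4 to go: {1,4,5,8} 1  {2,3,6,7} 6  {2,5,6,8} 6  {2,6,7,8} 12  {3,5,7,8} 6  {3,6,7,8} 12  {4,5,6,8} 4  {4,5,7,8} 4  {5,6,7,8} 12
  5 to go: {1,4,5,6,8} 5  {1,4,5,7,8} 5  {2,3,6,7,8} 30  {2,4,5,6,8} 10  {2,5,6,7,8} 30  {3,4,5,7,8} 10  {3,5,6,7,8} 30  {4,5,6,7,8} 20
  6 to go: {1,2,4,5,6,8} 15  {1,3,4,5,7,8} 15  {1,4,5,6,7,8} 30  {2,3,5,6,7,8} 90  {2,4,5,6,7,8} 60  {3,4,5,6,7,8} 60
  7 to go: {0,1,2,4,5,6,8} 15  {1,2,4,5,6,7,8} 105  {1,3,4,5,6,7,8} 105  {2,3,4,5,6,7,8} 210
  if 0:b drops first: 420 orders
  if 3:y drops first: 120 orders
heap linearizations: 540

540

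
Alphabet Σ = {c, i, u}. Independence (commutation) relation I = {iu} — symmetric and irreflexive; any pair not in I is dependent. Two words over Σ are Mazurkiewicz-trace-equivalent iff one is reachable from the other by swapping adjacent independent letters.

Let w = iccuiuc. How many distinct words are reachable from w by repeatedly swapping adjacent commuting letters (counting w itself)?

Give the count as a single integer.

3

piece 0:i — minimal
piece 1:c rests on {0:i}
piece 2:c rests on {1:c}
piece 3:u rests on {2:c}
piece 4:i rests on {2:c}
piece 5:u rests on {3:u}
piece 6:c rests on {4:i, 5:u}
minimal pieces: {0:i}
ways to finish when only these pieces remain (= sum over removing one remaining piece with nothing left below it):
  1 left: {6}→1
  2 left: {4,6}→1  {5,6}→1
  3 left: {3,5,6}→1  {4,5,6}→2
  4 left: {3,4,5,6}→3
  5 left: {2,3,4,5,6}→3
  placing 0:i first → 3 extensions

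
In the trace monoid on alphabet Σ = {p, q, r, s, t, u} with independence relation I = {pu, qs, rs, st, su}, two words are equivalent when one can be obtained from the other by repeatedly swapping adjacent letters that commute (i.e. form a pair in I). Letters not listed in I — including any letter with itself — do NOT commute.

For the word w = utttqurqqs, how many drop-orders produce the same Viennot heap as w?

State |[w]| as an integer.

#0=u has no predecessor
#1=t depends on [0:u]
#2=t depends on [1:t]
#3=t depends on [2:t]
#4=q depends on [3:t]
#5=u depends on [4:q]
#6=r depends on [5:u]
#7=q depends on [6:r]
#8=q depends on [7:q]
#9=s has no predecessor
sources: [0:u, 9:s]
N(rest) = Σ N(rest − s) over sources s of rest; N(one piece) = 1:
  size 1 → [8]=1  [9]=1
  size 2 → [7,8]=1  [8,9]=2
  size 3 → [6,7,8]=1  [7,8,9]=3
  size 4 → [5,6,7,8]=1  [6,7,8,9]=4
  size 5 → [4,5,6,7,8]=1  [5,6,7,8,9]=5
  size 6 → [3,4,5,6,7,8]=1  [4,5,6,7,8,9]=6
  size 7 → [2,3,4,5,6,7,8]=1  [3,4,5,6,7,8,9]=7
  size 8 → [1,2,3,4,5,6,7,8]=1  [2,3,4,5,6,7,8,9]=8
  first=0(u) contributes 9
  first=9(s) contributes 1
|[w]| = 10

10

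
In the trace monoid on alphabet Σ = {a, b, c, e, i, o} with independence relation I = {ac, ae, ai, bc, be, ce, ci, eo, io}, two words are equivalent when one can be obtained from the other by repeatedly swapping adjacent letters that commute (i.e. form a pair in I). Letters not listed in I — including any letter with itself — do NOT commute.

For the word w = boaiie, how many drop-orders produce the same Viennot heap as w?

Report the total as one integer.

10

piece 0:b — minimal
piece 1:o rests on {0:b}
piece 2:a rests on {1:o}
piece 3:i rests on {0:b}
piece 4:i rests on {3:i}
piece 5:e rests on {4:i}
minimal pieces: {0:b}
ways to finish when only these pieces remain (= sum over removing one remaining piece with nothing left below it):
  1 left: {2}→1  {5}→1
  2 left: {1,2}→1  {2,5}→2  {4,5}→1
  3 left: {1,2,5}→3  {2,4,5}→3  {3,4,5}→1
  4 left: {1,2,4,5}→6  {2,3,4,5}→4
  placing 0:b first → 10 extensions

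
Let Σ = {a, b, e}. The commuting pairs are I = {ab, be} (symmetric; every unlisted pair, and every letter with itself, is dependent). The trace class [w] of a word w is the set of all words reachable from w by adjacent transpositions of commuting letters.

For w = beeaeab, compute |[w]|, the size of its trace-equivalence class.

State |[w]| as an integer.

21

0(b) covers ∅
1(e) covers ∅
2(e) covers 1:e
3(a) covers 2:e
4(e) covers 3:a
5(a) covers 4:e
6(b) covers 0:b
floor of heap: 0:b, 1:e
completions by unplaced set U, small U first (add the entries for U minus each lowest piece of U):
  |U|=1: {5}:1  {6}:1
  |U|=2: {0,6}:1  {4,5}:1  {5,6}:2
  |U|=3: {0,5,6}:3  {3,4,5}:1  {4,5,6}:3
  |U|=4: {0,4,5,6}:6  {2,3,4,5}:1  {3,4,5,6}:4
  |U|=5: {0,3,4,5,6}:10  {1,2,3,4,5}:1  {2,3,4,5,6}:5
  start at 0(b): 6
  start at 1(e): 15
sum over floor = 21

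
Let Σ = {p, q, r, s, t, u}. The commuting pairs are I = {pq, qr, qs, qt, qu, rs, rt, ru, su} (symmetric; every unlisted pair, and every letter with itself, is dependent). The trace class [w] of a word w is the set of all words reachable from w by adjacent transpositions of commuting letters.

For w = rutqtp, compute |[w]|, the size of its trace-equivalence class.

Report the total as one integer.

0(r) covers ∅
1(u) covers ∅
2(t) covers 1:u
3(q) covers ∅
4(t) covers 2:t
5(p) covers 0:r, 4:t
floor of heap: 0:r, 1:u, 3:q
completions by unplaced set U, small U first (add the entries for U minus each lowest piece of U):
  |U|=1: {3}:1  {5}:1
  |U|=2: {0,5}:1  {3,5}:2  {4,5}:1
  |U|=3: {0,3,5}:3  {0,4,5}:2  {2,4,5}:1  {3,4,5}:3
  |U|=4: {0,2,4,5}:3  {0,3,4,5}:8  {1,2,4,5}:1  {2,3,4,5}:4
  start at 0(r): 5
  start at 1(u): 15
  start at 3(q): 4
sum over floor = 24

24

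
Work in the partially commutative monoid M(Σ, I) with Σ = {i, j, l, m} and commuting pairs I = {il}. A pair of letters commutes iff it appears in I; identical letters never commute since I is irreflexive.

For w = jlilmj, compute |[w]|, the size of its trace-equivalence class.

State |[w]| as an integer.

drop 0:j onto floor
drop 1:l onto {0:j}
drop 2:i onto {0:j}
drop 3:l onto {1:l}
drop 4:m onto {2:i, 3:l}
drop 5:j onto {4:m}
ground layer = {0:j}
drop-orders for the pieces not yet dropped (sum over which currently-grounded one goes next):
  1 to go: {5} 1
  2 to go: {4,5} 1
  3 to go: {2,4,5} 1  {3,4,5} 1
  4 to go: {1,3,4,5} 1  {2,3,4,5} 2
  if 0:j drops first: 3 orders

3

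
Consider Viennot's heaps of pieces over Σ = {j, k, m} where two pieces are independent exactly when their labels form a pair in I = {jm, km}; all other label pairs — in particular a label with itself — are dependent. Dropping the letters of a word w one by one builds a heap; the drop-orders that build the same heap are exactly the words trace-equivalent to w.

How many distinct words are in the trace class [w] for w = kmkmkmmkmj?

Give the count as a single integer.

252

drop 0:k onto floor
drop 1:m onto floor
drop 2:k onto {0:k}
drop 3:m onto {1:m}
drop 4:k onto {2:k}
drop 5:m onto {3:m}
drop 6:m onto {5:m}
drop 7:k onto {4:k}
drop 8:m onto {6:m}
drop 9:j onto {7:k}
ground layer = {0:k, 1:m}
drop-orders for the pieces not yet dropped (sum over which currently-grounded one goes next):
  1 to go: {8} 1  {9} 1
  2 to go: {6,8} 1  {7,9} 1  {8,9} 2
  3 to go: {4,7,9} 1  {5,6,8} 1  {6,8,9} 3  {7,8,9} 3
  4 to go: {2,4,7,9} 1  {3,5,6,8} 1  {4,7,8,9} 4  {5,6,8,9} 4  {6,7,8,9} 6
  5 to go: {0,2,4,7,9} 1  {1,3,5,6,8} 1  {2,4,7,8,9} 5  {3,5,6,8,9} 5  {4,6,7,8,9} 10  {5,6,7,8,9} 10
  6 to go: {0,2,4,7,8,9} 6  {1,3,5,6,8,9} 6  {2,4,6,7,8,9} 15  {3,5,6,7,8,9} 15  {4,5,6,7,8,9} 20
  7 to go: {0,2,4,6,7,8,9} 21  {1,3,5,6,7,8,9} 21  {2,4,5,6,7,8,9} 35  {3,4,5,6,7,8,9} 35
  8 to go: {0,2,4,5,6,7,8,9} 56  {1,3,4,5,6,7,8,9} 56  {2,3,4,5,6,7,8,9} 70
  if 0:k drops first: 126 orders
  if 1:m drops first: 126 orders
heap linearizations: 252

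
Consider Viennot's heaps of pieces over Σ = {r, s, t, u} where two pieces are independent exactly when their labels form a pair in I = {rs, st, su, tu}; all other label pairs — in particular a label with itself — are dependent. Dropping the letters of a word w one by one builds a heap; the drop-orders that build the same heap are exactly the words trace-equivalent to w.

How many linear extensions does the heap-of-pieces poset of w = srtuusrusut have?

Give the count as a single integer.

1485

piece 0:s — minimal
piece 1:r — minimal
piece 2:t rests on {1:r}
piece 3:u rests on {1:r}
piece 4:u rests on {3:u}
piece 5:s rests on {0:s}
piece 6:r rests on {2:t, 4:u}
piece 7:u rests on {6:r}
piece 8:s rests on {5:s}
piece 9:u rests on {7:u}
piece 10:t rests on {6:r}
minimal pieces: {0:s, 1:r}
ways to finish when only these pieces remain (= sum over removing one remaining piece with nothing left below it):
  1 left: {8}→1  {9}→1  {10}→1
  2 left: {5,8}→1  {7,9}→1  {8,9}→2  {8,10}→2  {9,10}→2
  3 left: {0,5,8}→1  {5,8,9}→3  {5,8,10}→3  {7,8,9}→3  {7,9,10}→3  {8,9,10}→6
  4 left: {0,5,8,9}→4  {0,5,8,10}→4  {5,7,8,9}→6  {5,8,9,10}→12  {6,7,9,10}→3  {7,8,9,10}→12
  5 left: {0,5,7,8,9}→10  {0,5,8,9,10}→20  {2,6,7,9,10}→3  {4,6,7,9,10}→3  {5,7,8,9,10}→30  {6,7,8,9,10}→15
  6 left: {0,5,7,8,9,10}→60  {2,4,6,7,9,10}→6  {2,6,7,8,9,10}→18  {3,4,6,7,9,10}→3  {4,6,7,8,9,10}→18  {5,6,7,8,9,10}→45
  7 left: {0,5,6,7,8,9,10}→105  {2,3,4,6,7,9,10}→9  {2,4,6,7,8,9,10}→42  {2,5,6,7,8,9,10}→63  {3,4,6,7,8,9,10}→21  {4,5,6,7,8,9,10}→63
  8 left: {0,2,5,6,7,8,9,10}→168  {0,4,5,6,7,8,9,10}→168  {1,2,3,4,6,7,9,10}→9  {2,3,4,6,7,8,9,10}→72  {2,4,5,6,7,8,9,10}→168  {3,4,5,6,7,8,9,10}→84
  9 left: {0,2,4,5,6,7,8,9,10}→504  {0,3,4,5,6,7,8,9,10}→252  {1,2,3,4,6,7,8,9,10}→81  {2,3,4,5,6,7,8,9,10}→324
  placing 0:s first → 405 extensions
  placing 1:r first → 1080 extensions
total linear extensions = 1485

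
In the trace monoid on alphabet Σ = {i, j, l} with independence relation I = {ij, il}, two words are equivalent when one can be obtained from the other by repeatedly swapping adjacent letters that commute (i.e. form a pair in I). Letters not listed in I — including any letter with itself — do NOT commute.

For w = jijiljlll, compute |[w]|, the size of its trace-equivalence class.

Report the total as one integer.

36

0(j) covers ∅
1(i) covers ∅
2(j) covers 0:j
3(i) covers 1:i
4(l) covers 2:j
5(j) covers 4:l
6(l) covers 5:j
7(l) covers 6:l
8(l) covers 7:l
floor of heap: 0:j, 1:i
completions by unplaced set U, small U first (add the entries for U minus each lowest piece of U):
  |U|=1: {3}:1  {8}:1
  |U|=2: {1,3}:1  {3,8}:2  {7,8}:1
  |U|=3: {1,3,8}:3  {3,7,8}:3  {6,7,8}:1
  |U|=4: {1,3,7,8}:6  {3,6,7,8}:4  {5,6,7,8}:1
  |U|=5: {1,3,6,7,8}:10  {3,5,6,7,8}:5  {4,5,6,7,8}:1
  |U|=6: {1,3,5,6,7,8}:15  {2,4,5,6,7,8}:1  {3,4,5,6,7,8}:6
  |U|=7: {0,2,4,5,6,7,8}:1  {1,3,4,5,6,7,8}:21  {2,3,4,5,6,7,8}:7
  start at 0(j): 28
  start at 1(i): 8
sum over floor = 36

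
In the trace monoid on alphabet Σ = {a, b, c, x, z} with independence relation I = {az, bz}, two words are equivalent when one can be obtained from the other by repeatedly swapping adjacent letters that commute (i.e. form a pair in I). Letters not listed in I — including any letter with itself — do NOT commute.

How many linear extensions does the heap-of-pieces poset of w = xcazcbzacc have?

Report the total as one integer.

6

drop 0:x onto floor
drop 1:c onto {0:x}
drop 2:a onto {1:c}
drop 3:z onto {1:c}
drop 4:c onto {2:a, 3:z}
drop 5:b onto {4:c}
drop 6:z onto {4:c}
drop 7:a onto {5:b}
drop 8:c onto {6:z, 7:a}
drop 9:c onto {8:c}
ground layer = {0:x}
drop-orders for the pieces not yet dropped (sum over which currently-grounded one goes next):
  1 to go: {9} 1
  2 to go: {8,9} 1
  3 to go: {6,8,9} 1  {7,8,9} 1
  4 to go: {5,7,8,9} 1  {6,7,8,9} 2
  5 to go: {5,6,7,8,9} 3
  6 to go: {4,5,6,7,8,9} 3
  7 to go: {2,4,5,6,7,8,9} 3  {3,4,5,6,7,8,9} 3
  8 to go: {2,3,4,5,6,7,8,9} 6
  if 0:x drops first: 6 orders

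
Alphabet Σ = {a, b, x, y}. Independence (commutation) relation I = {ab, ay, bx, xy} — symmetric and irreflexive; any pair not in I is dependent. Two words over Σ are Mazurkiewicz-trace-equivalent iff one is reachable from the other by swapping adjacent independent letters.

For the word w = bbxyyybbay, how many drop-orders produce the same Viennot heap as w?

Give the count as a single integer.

45

0(b) covers ∅
1(b) covers 0:b
2(x) covers ∅
3(y) covers 1:b
4(y) covers 3:y
5(y) covers 4:y
6(b) covers 5:y
7(b) covers 6:b
8(a) covers 2:x
9(y) covers 7:b
floor of heap: 0:b, 2:x
completions by unplaced set U, small U first (add the entries for U minus each lowest piece of U):
  |U|=1: {8}:1  {9}:1
  |U|=2: {2,8}:1  {7,9}:1  {8,9}:2
  |U|=3: {2,8,9}:3  {6,7,9}:1  {7,8,9}:3
  |U|=4: {2,7,8,9}:6  {5,6,7,9}:1  {6,7,8,9}:4
  |U|=5: {2,6,7,8,9}:10  {4,5,6,7,9}:1  {5,6,7,8,9}:5
  |U|=6: {2,5,6,7,8,9}:15  {3,4,5,6,7,9}:1  {4,5,6,7,8,9}:6
  |U|=7: {1,3,4,5,6,7,9}:1  {2,4,5,6,7,8,9}:21  {3,4,5,6,7,8,9}:7
  |U|=8: {0,1,3,4,5,6,7,9}:1  {1,3,4,5,6,7,8,9}:8  {2,3,4,5,6,7,8,9}:28
  start at 0(b): 36
  start at 2(x): 9
sum over floor = 45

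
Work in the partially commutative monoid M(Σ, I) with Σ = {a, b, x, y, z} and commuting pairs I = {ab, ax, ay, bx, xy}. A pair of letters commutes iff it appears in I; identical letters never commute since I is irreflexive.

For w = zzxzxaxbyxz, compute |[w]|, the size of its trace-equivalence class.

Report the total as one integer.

#0=z has no predecessor
#1=z depends on [0:z]
#2=x depends on [1:z]
#3=z depends on [2:x]
#4=x depends on [3:z]
#5=a depends on [3:z]
#6=x depends on [4:x]
#7=b depends on [3:z]
#8=y depends on [7:b]
#9=x depends on [6:x]
#10=z depends on [5:a, 8:y, 9:x]
sources: [0:z]
N(rest) = Σ N(rest − s) over sources s of rest; N(one piece) = 1:
  size 1 → [10]=1
  size 2 → [5,10]=1  [8,10]=1  [9,10]=1
  size 3 → [5,8,10]=2  [5,9,10]=2  [6,9,10]=1  [7,8,10]=1  [8,9,10]=2
  size 4 → [4,6,9,10]=1  [5,6,9,10]=3  [5,7,8,10]=3  [5,8,9,10]=6  [6,8,9,10]=3  [7,8,9,10]=3
  size 5 → [4,5,6,9,10]=4  [4,6,8,9,10]=4  [5,6,8,9,10]=12  [5,7,8,9,10]=12  [6,7,8,9,10]=6
  size 6 → [4,5,6,8,9,10]=20  [4,6,7,8,9,10]=10  [5,6,7,8,9,10]=30
  size 7 → [4,5,6,7,8,9,10]=60
  size 8 → [3,4,5,6,7,8,9,10]=60
  size 9 → [2,3,4,5,6,7,8,9,10]=60
  first=0(z) contributes 60

60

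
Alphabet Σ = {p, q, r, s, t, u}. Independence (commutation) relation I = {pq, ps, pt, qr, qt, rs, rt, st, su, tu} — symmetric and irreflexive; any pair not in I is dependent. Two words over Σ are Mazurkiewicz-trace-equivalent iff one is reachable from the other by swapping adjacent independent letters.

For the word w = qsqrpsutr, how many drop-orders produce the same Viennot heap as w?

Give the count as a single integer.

315

piece 0:q — minimal
piece 1:s rests on {0:q}
piece 2:q rests on {1:s}
piece 3:r — minimal
piece 4:p rests on {3:r}
piece 5:s rests on {2:q}
piece 6:u rests on {2:q, 4:p}
piece 7:t — minimal
piece 8:r rests on {6:u}
minimal pieces: {0:q, 3:r, 7:t}
ways to finish when only these pieces remain (= sum over removing one remaining piece with nothing left below it):
  1 left: {5}→1  {7}→1  {8}→1
  2 left: {5,7}→2  {5,8}→2  {6,8}→1  {7,8}→2
  3 left: {4,6,8}→1  {5,6,8}→3  {5,7,8}→6  {6,7,8}→3
  4 left: {2,5,6,8}→3  {3,4,6,8}→1  {4,5,6,8}→4  {4,6,7,8}→4  {5,6,7,8}→12
  5 left: {1,2,5,6,8}→3  {2,4,5,6,8}→7  {2,5,6,7,8}→15  {3,4,5,6,8}→5  {3,4,6,7,8}→5  {4,5,6,7,8}→20
  6 left: {0,1,2,5,6,8}→3  {1,2,4,5,6,8}→10  {1,2,5,6,7,8}→18  {2,3,4,5,6,8}→12  {2,4,5,6,7,8}→42  {3,4,5,6,7,8}→30
  7 left: {0,1,2,4,5,6,8}→13  {0,1,2,5,6,7,8}→21  {1,2,3,4,5,6,8}→22  {1,2,4,5,6,7,8}→70  {2,3,4,5,6,7,8}→84
  placing 0:q first → 176 extensions
  placing 3:r first → 104 extensions
  placing 7:t first → 35 extensions
total linear extensions = 315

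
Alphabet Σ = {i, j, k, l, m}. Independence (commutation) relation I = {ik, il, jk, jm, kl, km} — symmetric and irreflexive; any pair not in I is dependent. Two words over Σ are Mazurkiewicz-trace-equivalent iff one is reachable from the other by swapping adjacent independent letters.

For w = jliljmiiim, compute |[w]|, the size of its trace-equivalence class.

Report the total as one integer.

6

drop 0:j onto floor
drop 1:l onto {0:j}
drop 2:i onto {0:j}
drop 3:l onto {1:l}
drop 4:j onto {2:i, 3:l}
drop 5:m onto {2:i, 3:l}
drop 6:i onto {4:j, 5:m}
drop 7:i onto {6:i}
drop 8:i onto {7:i}
drop 9:m onto {8:i}
ground layer = {0:j}
drop-orders for the pieces not yet dropped (sum over which currently-grounded one goes next):
  1 to go: {9} 1
  2 to go: {8,9} 1
  3 to go: {7,8,9} 1
  4 to go: {6,7,8,9} 1
  5 to go: {4,6,7,8,9} 1  {5,6,7,8,9} 1
  6 to go: {4,5,6,7,8,9} 2
  7 to go: {2,4,5,6,7,8,9} 2  {3,4,5,6,7,8,9} 2
  8 to go: {1,3,4,5,6,7,8,9} 2  {2,3,4,5,6,7,8,9} 4
  if 0:j drops first: 6 orders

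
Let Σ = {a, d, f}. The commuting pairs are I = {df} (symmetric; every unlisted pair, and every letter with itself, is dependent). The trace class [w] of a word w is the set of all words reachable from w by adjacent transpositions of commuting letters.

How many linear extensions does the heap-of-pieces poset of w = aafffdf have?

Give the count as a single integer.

piece 0:a — minimal
piece 1:a rests on {0:a}
piece 2:f rests on {1:a}
piece 3:f rests on {2:f}
piece 4:f rests on {3:f}
piece 5:d rests on {1:a}
piece 6:f rests on {4:f}
minimal pieces: {0:a}
ways to finish when only these pieces remain (= sum over removing one remaining piece with nothing left below it):
  1 left: {5}→1  {6}→1
  2 left: {4,6}→1  {5,6}→2
  3 left: {3,4,6}→1  {4,5,6}→3
  4 left: {2,3,4,6}→1  {3,4,5,6}→4
  5 left: {2,3,4,5,6}→5
  placing 0:a first → 5 extensions

5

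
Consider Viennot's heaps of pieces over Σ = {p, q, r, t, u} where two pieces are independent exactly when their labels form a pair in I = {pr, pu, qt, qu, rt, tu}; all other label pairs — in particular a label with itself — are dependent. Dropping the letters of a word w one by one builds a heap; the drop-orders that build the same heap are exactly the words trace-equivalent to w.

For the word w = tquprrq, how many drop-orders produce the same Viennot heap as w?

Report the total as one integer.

26

0(t) covers ∅
1(q) covers ∅
2(u) covers ∅
3(p) covers 0:t, 1:q
4(r) covers 1:q, 2:u
5(r) covers 4:r
6(q) covers 3:p, 5:r
floor of heap: 0:t, 1:q, 2:u
completions by unplaced set U, small U first (add the entries for U minus each lowest piece of U):
  |U|=1: {6}:1
  |U|=2: {3,6}:1  {5,6}:1
  |U|=3: {0,3,6}:1  {3,5,6}:2  {4,5,6}:1
  |U|=4: {0,3,5,6}:3  {2,4,5,6}:1  {3,4,5,6}:3
  |U|=5: {0,3,4,5,6}:6  {1,3,4,5,6}:3  {2,3,4,5,6}:4
  start at 0(t): 7
  start at 1(q): 10
  start at 2(u): 9
sum over floor = 26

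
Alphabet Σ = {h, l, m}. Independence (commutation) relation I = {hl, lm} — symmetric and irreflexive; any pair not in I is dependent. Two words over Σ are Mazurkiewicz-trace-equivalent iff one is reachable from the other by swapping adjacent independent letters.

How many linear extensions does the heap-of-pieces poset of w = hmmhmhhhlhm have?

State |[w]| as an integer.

#0=h has no predecessor
#1=m depends on [0:h]
#2=m depends on [1:m]
#3=h depends on [2:m]
#4=m depends on [3:h]
#5=h depends on [4:m]
#6=h depends on [5:h]
#7=h depends on [6:h]
#8=l has no predecessor
#9=h depends on [7:h]
#10=m depends on [9:h]
sources: [0:h, 8:l]
N(rest) = Σ N(rest − s) over sources s of rest; N(one piece) = 1:
  size 1 → [8]=1  [10]=1
  size 2 → [8,10]=2  [9,10]=1
  size 3 → [7,9,10]=1  [8,9,10]=3
  size 4 → [6,7,9,10]=1  [7,8,9,10]=4
  size 5 → [5,6,7,9,10]=1  [6,7,8,9,10]=5
  size 6 → [4,5,6,7,9,10]=1  [5,6,7,8,9,10]=6
  size 7 → [3,4,5,6,7,9,10]=1  [4,5,6,7,8,9,10]=7
  size 8 → [2,3,4,5,6,7,9,10]=1  [3,4,5,6,7,8,9,10]=8
  size 9 → [1,2,3,4,5,6,7,9,10]=1  [2,3,4,5,6,7,8,9,10]=9
  first=0(h) contributes 10
  first=8(l) contributes 1
|[w]| = 11

11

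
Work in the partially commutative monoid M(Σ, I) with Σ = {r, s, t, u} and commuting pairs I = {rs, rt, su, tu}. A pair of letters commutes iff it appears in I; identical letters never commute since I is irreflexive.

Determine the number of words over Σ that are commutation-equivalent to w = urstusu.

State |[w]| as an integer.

35

drop 0:u onto floor
drop 1:r onto {0:u}
drop 2:s onto floor
drop 3:t onto {2:s}
drop 4:u onto {1:r}
drop 5:s onto {3:t}
drop 6:u onto {4:u}
ground layer = {0:u, 2:s}
drop-orders for the pieces not yet dropped (sum over which currently-grounded one goes next):
  1 to go: {5} 1  {6} 1
  2 to go: {3,5} 1  {4,6} 1  {5,6} 2
  3 to go: {1,4,6} 1  {2,3,5} 1  {3,5,6} 3  {4,5,6} 3
  4 to go: {0,1,4,6} 1  {1,4,5,6} 4  {2,3,5,6} 4  {3,4,5,6} 6
  5 to go: {0,1,4,5,6} 5  {1,3,4,5,6} 10  {2,3,4,5,6} 10
  if 0:u drops first: 20 orders
  if 2:s drops first: 15 orders
heap linearizations: 35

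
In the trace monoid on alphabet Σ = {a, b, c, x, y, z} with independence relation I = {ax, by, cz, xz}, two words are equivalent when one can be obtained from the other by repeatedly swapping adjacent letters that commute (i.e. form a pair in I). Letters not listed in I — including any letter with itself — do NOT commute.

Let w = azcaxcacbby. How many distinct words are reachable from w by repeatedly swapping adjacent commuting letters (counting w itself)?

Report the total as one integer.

piece 0:a — minimal
piece 1:z rests on {0:a}
piece 2:c rests on {0:a}
piece 3:a rests on {1:z, 2:c}
piece 4:x rests on {2:c}
piece 5:c rests on {3:a, 4:x}
piece 6:a rests on {5:c}
piece 7:c rests on {6:a}
piece 8:b rests on {7:c}
piece 9:b rests on {8:b}
piece 10:y rests on {7:c}
minimal pieces: {0:a}
ways to finish when only these pieces remain (= sum over removing one remaining piece with nothing left below it):
  1 left: {9}→1  {10}→1
  2 left: {8,9}→1  {9,10}→2
  3 left: {8,9,10}→3
  4 left: {7,8,9,10}→3
  5 left: {6,7,8,9,10}→3
  6 left: {5,6,7,8,9,10}→3
  7 left: {3,5,6,7,8,9,10}→3  {4,5,6,7,8,9,10}→3
  8 left: {1,3,5,6,7,8,9,10}→3  {3,4,5,6,7,8,9,10}→6
  9 left: {1,3,4,5,6,7,8,9,10}→9  {2,3,4,5,6,7,8,9,10}→6
  placing 0:a first → 15 extensions

15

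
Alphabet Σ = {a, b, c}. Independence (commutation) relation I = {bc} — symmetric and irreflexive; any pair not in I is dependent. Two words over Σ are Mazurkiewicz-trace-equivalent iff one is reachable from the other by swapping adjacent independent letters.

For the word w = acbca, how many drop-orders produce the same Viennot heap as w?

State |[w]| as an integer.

3

#0=a has no predecessor
#1=c depends on [0:a]
#2=b depends on [0:a]
#3=c depends on [1:c]
#4=a depends on [2:b, 3:c]
sources: [0:a]
N(rest) = Σ N(rest − s) over sources s of rest; N(one piece) = 1:
  size 1 → [4]=1
  size 2 → [2,4]=1  [3,4]=1
  size 3 → [1,3,4]=1  [2,3,4]=2
  first=0(a) contributes 3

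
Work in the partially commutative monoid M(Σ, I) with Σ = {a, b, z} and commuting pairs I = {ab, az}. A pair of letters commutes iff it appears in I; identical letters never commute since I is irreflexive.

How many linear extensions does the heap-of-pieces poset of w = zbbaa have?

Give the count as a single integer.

10

piece 0:z — minimal
piece 1:b rests on {0:z}
piece 2:b rests on {1:b}
piece 3:a — minimal
piece 4:a rests on {3:a}
minimal pieces: {0:z, 3:a}
ways to finish when only these pieces remain (= sum over removing one remaining piece with nothing left below it):
  1 left: {2}→1  {4}→1
  2 left: {1,2}→1  {2,4}→2  {3,4}→1
  3 left: {0,1,2}→1  {1,2,4}→3  {2,3,4}→3
  placing 0:z first → 6 extensions
  placing 3:a first → 4 extensions
total linear extensions = 10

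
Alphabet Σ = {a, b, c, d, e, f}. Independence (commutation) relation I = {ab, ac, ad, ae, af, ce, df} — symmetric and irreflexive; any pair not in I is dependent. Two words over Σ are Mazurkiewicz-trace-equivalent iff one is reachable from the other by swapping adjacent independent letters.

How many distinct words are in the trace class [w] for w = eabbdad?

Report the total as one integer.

21

piece 0:e — minimal
piece 1:a — minimal
piece 2:b rests on {0:e}
piece 3:b rests on {2:b}
piece 4:d rests on {3:b}
piece 5:a rests on {1:a}
piece 6:d rests on {4:d}
minimal pieces: {0:e, 1:a}
ways to finish when only these pieces remain (= sum over removing one remaining piece with nothing left below it):
  1 left: {5}→1  {6}→1
  2 left: {1,5}→1  {4,6}→1  {5,6}→2
  3 left: {1,5,6}→3  {3,4,6}→1  {4,5,6}→3
  4 left: {1,4,5,6}→6  {2,3,4,6}→1  {3,4,5,6}→4
  5 left: {0,2,3,4,6}→1  {1,3,4,5,6}→10  {2,3,4,5,6}→5
  placing 0:e first → 15 extensions
  placing 1:a first → 6 extensions
total linear extensions = 21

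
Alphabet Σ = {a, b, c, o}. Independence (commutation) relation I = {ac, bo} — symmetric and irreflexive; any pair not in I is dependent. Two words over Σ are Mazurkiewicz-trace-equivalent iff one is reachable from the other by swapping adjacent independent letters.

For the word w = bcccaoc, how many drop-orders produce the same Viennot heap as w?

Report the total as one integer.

drop 0:b onto floor
drop 1:c onto {0:b}
drop 2:c onto {1:c}
drop 3:c onto {2:c}
drop 4:a onto {0:b}
drop 5:o onto {3:c, 4:a}
drop 6:c onto {5:o}
ground layer = {0:b}
drop-orders for the pieces not yet dropped (sum over which currently-grounded one goes next):
  1 to go: {6} 1
  2 to go: {5,6} 1
  3 to go: {3,5,6} 1  {4,5,6} 1
  4 to go: {2,3,5,6} 1  {3,4,5,6} 2
  5 to go: {1,2,3,5,6} 1  {2,3,4,5,6} 3
  if 0:b drops first: 4 orders

4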